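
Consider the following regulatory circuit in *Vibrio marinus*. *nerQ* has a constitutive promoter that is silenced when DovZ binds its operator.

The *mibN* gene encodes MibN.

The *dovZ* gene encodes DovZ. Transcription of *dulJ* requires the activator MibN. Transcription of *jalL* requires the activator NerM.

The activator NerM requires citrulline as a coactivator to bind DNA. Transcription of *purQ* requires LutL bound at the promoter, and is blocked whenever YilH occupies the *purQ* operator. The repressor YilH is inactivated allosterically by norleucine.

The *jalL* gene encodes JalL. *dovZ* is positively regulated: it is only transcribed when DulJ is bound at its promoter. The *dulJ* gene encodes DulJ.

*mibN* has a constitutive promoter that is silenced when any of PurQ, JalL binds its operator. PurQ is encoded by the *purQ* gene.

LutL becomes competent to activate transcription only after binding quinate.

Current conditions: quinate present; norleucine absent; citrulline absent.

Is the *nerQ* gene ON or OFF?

OFF

Quinate is present, so LutL is active.
Norleucine is absent, so YilH is active.
With repressor YilH bound, *purQ* is not transcribed.
So PurQ is not produced.
Citrulline is absent, so NerM is inactive.
Required activator NerM is absent, so *jalL* is not transcribed.
So JalL is not produced.
With no repressor bound, *mibN* is transcribed.
So MibN is produced and active.
No repressor is bound and MibN is active, so *dulJ* is transcribed.
So DulJ is produced and active.
No repressor is bound and DulJ is active, so *dovZ* is transcribed.
So DovZ is produced and active.
With repressor DovZ bound, *nerQ* is not transcribed.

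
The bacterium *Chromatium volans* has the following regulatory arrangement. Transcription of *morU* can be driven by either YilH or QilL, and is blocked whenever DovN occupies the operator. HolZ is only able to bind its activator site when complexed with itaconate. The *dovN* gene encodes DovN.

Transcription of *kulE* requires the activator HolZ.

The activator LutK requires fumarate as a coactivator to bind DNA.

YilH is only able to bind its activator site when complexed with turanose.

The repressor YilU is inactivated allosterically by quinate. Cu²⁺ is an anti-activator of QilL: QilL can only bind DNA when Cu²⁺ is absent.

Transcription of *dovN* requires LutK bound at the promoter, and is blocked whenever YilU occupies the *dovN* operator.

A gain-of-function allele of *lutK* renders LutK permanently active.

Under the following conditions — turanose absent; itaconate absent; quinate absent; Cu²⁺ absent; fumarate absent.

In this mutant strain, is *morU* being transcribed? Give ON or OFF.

ON

Turanose is absent, so YilH is inactive.
Cu²⁺ is absent, so QilL is active.
Quinate is absent, so YilU is active.
LutK is constitutively active in this strain.
With repressor YilU bound, *dovN* is not transcribed.
So DovN is not produced.
Activator QilL is present, so *morU* is transcribed.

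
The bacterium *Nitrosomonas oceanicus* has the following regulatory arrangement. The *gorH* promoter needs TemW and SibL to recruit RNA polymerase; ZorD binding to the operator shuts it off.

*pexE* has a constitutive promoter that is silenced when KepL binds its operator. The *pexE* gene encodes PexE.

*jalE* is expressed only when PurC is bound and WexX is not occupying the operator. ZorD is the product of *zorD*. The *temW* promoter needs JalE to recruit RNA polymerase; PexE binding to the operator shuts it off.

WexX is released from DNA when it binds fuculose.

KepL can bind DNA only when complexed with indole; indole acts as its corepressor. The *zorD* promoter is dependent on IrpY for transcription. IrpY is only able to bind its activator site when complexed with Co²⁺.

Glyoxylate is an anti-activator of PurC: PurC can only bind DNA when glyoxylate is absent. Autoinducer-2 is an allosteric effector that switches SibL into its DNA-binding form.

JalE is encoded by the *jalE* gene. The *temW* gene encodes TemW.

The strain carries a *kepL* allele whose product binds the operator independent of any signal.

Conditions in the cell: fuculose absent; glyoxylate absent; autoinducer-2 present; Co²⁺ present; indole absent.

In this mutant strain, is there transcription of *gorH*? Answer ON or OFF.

Glyoxylate is absent, so PurC is active.
Fuculose is absent, so WexX is active.
With repressor WexX bound, *jalE* is not transcribed.
So JalE is not produced.
KepL is constitutively active in this strain.
With repressor KepL bound, *pexE* is not transcribed.
So PexE is not produced.
Required activator JalE is absent, so *temW* is not transcribed.
So TemW is not produced.
Co²⁺ is present, so IrpY is active.
No repressor is bound and IrpY is active, so *zorD* is transcribed.
So ZorD is produced and active.
Autoinducer-2 is present, so SibL is active.
With repressor ZorD bound, *gorH* is not transcribed.

OFF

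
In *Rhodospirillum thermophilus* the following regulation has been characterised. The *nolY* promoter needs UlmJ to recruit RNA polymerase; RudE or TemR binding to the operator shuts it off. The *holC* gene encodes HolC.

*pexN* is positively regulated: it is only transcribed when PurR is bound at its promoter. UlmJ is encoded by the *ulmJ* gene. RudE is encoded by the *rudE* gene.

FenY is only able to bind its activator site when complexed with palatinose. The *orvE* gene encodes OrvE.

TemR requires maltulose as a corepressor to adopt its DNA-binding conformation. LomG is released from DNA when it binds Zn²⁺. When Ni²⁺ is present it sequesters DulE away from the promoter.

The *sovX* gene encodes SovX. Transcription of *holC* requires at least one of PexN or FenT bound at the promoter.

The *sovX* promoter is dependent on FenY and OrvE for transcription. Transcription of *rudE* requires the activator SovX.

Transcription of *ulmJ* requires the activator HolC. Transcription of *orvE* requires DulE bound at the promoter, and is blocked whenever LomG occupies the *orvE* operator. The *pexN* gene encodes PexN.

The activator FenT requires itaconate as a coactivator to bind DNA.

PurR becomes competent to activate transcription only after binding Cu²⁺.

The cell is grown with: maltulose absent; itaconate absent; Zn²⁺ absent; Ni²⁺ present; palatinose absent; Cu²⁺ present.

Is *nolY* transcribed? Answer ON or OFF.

Palatinose is absent, so FenY is inactive.
Zn²⁺ is absent, so LomG is active.
Ni²⁺ is present, so DulE is inactive.
With repressor LomG bound, *orvE* is not transcribed.
So OrvE is not produced.
Required activator FenY is absent, so *sovX* is not transcribed.
So SovX is not produced.
Required activator SovX is absent, so *rudE* is not transcribed.
So RudE is not produced.
Maltulose is absent, so TemR is inactive.
Cu²⁺ is present, so PurR is active.
No repressor is bound and PurR is active, so *pexN* is transcribed.
So PexN is produced and active.
Itaconate is absent, so FenT is inactive.
Activator PexN is present, so *holC* is transcribed.
So HolC is produced and active.
No repressor is bound and HolC is active, so *ulmJ* is transcribed.
So UlmJ is produced and active.
No repressor is bound and UlmJ is active, so *nolY* is transcribed.

ON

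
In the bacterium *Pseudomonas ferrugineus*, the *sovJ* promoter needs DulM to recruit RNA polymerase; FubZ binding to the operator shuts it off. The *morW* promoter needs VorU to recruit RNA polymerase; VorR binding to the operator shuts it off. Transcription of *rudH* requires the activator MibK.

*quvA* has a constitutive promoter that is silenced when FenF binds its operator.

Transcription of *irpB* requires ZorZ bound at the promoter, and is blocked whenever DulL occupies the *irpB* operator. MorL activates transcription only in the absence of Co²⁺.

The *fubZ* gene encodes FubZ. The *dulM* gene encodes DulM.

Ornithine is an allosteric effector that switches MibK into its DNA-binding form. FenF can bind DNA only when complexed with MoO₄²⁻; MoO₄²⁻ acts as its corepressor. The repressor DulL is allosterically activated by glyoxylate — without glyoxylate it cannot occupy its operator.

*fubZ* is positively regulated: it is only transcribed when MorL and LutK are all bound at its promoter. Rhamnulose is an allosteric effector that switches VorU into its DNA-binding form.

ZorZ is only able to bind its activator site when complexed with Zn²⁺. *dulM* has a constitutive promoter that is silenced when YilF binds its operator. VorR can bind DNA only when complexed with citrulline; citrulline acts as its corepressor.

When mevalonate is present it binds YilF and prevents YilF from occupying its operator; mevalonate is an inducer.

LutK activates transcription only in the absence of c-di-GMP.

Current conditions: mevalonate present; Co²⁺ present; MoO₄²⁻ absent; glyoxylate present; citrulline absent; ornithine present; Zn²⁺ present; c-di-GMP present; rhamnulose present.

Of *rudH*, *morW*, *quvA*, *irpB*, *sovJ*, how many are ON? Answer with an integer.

4

Ornithine is present, so MibK is active.
No repressor is bound and MibK is active, so *rudH* is transcribed.
→ *rudH* is ON.
Rhamnulose is present, so VorU is active.
Citrulline is absent, so VorR is inactive.
No repressor is bound and VorU is active, so *morW* is transcribed.
→ *morW* is ON.
MoO₄²⁻ is absent, so FenF is inactive.
With no repressor bound, *quvA* is transcribed.
→ *quvA* is ON.
Zn²⁺ is present, so ZorZ is active.
Glyoxylate is present, so DulL is active.
With repressor DulL bound, *irpB* is not transcribed.
→ *irpB* is OFF.
Co²⁺ is present, so MorL is inactive.
c-di-GMP is present, so LutK is inactive.
Required activator MorL is absent, so *fubZ* is not transcribed.
So FubZ is not produced.
Mevalonate is present, so YilF is inactive.
With no repressor bound, *dulM* is transcribed.
So DulM is produced and active.
No repressor is bound and DulM is active, so *sovJ* is transcribed.
→ *sovJ* is ON.
4 of the 5 genes are transcribed.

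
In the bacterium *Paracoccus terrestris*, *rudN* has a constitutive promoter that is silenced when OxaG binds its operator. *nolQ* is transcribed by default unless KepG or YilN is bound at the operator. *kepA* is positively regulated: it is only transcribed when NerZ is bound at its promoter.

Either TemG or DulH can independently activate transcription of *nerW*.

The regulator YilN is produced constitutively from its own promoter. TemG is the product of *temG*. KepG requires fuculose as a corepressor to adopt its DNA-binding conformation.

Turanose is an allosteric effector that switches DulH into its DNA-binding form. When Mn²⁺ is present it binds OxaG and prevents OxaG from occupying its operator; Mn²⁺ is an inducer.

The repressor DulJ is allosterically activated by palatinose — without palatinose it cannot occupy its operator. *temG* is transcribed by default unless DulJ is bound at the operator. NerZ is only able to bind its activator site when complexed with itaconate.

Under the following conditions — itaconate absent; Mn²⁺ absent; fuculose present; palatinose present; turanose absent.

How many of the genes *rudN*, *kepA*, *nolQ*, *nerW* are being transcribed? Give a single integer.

0

Mn²⁺ is absent, so OxaG is active.
With repressor OxaG bound, *rudN* is not transcribed.
→ *rudN* is OFF.
Itaconate is absent, so NerZ is inactive.
Required activator NerZ is absent, so *kepA* is not transcribed.
→ *kepA* is OFF.
Fuculose is present, so KepG is active.
YilN is produced constitutively and is active.
With repressor KepG bound, *nolQ* is not transcribed.
→ *nolQ* is OFF.
Palatinose is present, so DulJ is active.
With repressor DulJ bound, *temG* is not transcribed.
So TemG is not produced.
Turanose is absent, so DulH is inactive.
No activator is available at the *nerW* promoter, so *nerW* is not transcribed.
→ *nerW* is OFF.
0 of the 4 genes are transcribed.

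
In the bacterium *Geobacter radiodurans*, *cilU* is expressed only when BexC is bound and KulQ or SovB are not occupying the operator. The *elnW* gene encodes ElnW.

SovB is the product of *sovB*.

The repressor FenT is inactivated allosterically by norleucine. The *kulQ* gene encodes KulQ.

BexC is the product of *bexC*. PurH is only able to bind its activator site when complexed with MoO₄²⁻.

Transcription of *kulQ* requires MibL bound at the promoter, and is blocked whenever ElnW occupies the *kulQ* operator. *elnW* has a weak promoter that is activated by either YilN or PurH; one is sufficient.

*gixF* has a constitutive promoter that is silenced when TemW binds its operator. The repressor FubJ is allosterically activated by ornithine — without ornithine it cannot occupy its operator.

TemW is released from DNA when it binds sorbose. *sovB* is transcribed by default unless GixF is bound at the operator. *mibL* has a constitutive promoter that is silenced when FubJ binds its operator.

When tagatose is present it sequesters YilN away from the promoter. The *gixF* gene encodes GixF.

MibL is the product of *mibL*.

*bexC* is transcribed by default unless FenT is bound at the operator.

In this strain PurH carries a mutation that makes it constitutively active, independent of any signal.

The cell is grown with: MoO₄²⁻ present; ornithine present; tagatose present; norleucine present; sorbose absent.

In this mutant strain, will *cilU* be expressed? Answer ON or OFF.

OFF

Tagatose is present, so YilN is inactive.
PurH is constitutively active in this strain.
Activator PurH is present, so *elnW* is transcribed.
So ElnW is produced and active.
Ornithine is present, so FubJ is active.
With repressor FubJ bound, *mibL* is not transcribed.
So MibL is not produced.
With repressor ElnW bound, *kulQ* is not transcribed.
So KulQ is not produced.
Norleucine is present, so FenT is inactive.
With no repressor bound, *bexC* is transcribed.
So BexC is produced and active.
Sorbose is absent, so TemW is active.
With repressor TemW bound, *gixF* is not transcribed.
So GixF is not produced.
With no repressor bound, *sovB* is transcribed.
So SovB is produced and active.
With repressor SovB bound, *cilU* is not transcribed.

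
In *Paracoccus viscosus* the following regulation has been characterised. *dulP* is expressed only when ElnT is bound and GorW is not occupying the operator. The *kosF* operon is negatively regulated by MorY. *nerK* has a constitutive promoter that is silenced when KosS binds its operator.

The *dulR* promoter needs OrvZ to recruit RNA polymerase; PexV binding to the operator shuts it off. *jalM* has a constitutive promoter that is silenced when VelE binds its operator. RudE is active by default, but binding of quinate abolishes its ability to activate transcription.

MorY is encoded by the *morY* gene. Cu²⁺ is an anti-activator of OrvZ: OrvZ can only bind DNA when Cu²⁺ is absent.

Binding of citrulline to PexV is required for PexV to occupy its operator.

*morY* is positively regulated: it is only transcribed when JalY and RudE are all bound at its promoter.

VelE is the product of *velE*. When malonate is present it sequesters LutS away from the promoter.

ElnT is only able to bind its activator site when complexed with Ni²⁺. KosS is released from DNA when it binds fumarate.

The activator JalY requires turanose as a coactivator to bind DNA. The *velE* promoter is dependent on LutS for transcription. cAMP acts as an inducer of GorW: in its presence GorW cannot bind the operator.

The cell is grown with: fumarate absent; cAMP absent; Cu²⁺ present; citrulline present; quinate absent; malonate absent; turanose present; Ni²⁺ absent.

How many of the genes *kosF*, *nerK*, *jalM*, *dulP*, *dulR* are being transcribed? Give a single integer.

0

Turanose is present, so JalY is active.
Quinate is absent, so RudE is active.
No repressor is bound and JalY and RudE are active, so *morY* is transcribed.
So MorY is produced and active.
With repressor MorY bound, *kosF* is not transcribed.
→ *kosF* is OFF.
Fumarate is absent, so KosS is active.
With repressor KosS bound, *nerK* is not transcribed.
→ *nerK* is OFF.
Malonate is absent, so LutS is active.
No repressor is bound and LutS is active, so *velE* is transcribed.
So VelE is produced and active.
With repressor VelE bound, *jalM* is not transcribed.
→ *jalM* is OFF.
cAMP is absent, so GorW is active.
Ni²⁺ is absent, so ElnT is inactive.
With repressor GorW bound, *dulP* is not transcribed.
→ *dulP* is OFF.
Cu²⁺ is present, so OrvZ is inactive.
Citrulline is present, so PexV is active.
With repressor PexV bound, *dulR* is not transcribed.
→ *dulR* is OFF.
0 of the 5 genes are transcribed.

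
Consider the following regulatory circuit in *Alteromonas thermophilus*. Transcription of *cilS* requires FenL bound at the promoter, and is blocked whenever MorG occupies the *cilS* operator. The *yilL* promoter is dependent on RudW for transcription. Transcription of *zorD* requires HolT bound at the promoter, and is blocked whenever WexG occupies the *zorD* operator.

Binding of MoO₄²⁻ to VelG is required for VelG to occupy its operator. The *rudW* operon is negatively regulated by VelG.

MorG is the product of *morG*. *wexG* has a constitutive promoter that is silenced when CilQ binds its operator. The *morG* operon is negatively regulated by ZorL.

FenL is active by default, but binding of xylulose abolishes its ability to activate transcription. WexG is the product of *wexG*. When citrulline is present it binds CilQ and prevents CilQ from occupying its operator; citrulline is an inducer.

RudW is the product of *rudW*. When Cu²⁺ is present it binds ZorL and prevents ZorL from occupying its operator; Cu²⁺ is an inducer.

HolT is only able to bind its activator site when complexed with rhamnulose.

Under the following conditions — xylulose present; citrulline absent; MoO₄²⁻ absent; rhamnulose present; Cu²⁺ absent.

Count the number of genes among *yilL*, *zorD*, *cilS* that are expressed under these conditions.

MoO₄²⁻ is absent, so VelG is inactive.
With no repressor bound, *rudW* is transcribed.
So RudW is produced and active.
No repressor is bound and RudW is active, so *yilL* is transcribed.
→ *yilL* is ON.
Citrulline is absent, so CilQ is active.
With repressor CilQ bound, *wexG* is not transcribed.
So WexG is not produced.
Rhamnulose is present, so HolT is active.
No repressor is bound and HolT is active, so *zorD* is transcribed.
→ *zorD* is ON.
Xylulose is present, so FenL is inactive.
Cu²⁺ is absent, so ZorL is active.
With repressor ZorL bound, *morG* is not transcribed.
So MorG is not produced.
Required activator FenL is absent, so *cilS* is not transcribed.
→ *cilS* is OFF.
2 of the 3 genes are transcribed.

2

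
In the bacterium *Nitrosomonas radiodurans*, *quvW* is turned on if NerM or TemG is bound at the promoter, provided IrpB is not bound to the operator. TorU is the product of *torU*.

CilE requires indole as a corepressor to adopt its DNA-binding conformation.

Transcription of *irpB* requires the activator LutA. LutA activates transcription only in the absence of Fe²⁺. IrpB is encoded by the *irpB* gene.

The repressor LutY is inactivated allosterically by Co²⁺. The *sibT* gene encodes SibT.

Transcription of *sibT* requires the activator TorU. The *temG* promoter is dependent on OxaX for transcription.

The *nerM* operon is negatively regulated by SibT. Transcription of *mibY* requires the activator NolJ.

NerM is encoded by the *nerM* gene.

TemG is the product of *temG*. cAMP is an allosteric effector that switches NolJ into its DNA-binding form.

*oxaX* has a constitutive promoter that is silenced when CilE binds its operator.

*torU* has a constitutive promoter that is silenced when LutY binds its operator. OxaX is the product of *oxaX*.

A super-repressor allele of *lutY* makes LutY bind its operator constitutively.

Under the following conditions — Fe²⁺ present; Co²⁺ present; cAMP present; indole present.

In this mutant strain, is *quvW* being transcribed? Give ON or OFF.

ON

LutY is constitutively active in this strain.
With repressor LutY bound, *torU* is not transcribed.
So TorU is not produced.
Required activator TorU is absent, so *sibT* is not transcribed.
So SibT is not produced.
With no repressor bound, *nerM* is transcribed.
So NerM is produced and active.
Indole is present, so CilE is active.
With repressor CilE bound, *oxaX* is not transcribed.
So OxaX is not produced.
Required activator OxaX is absent, so *temG* is not transcribed.
So TemG is not produced.
Fe²⁺ is present, so LutA is inactive.
Required activator LutA is absent, so *irpB* is not transcribed.
So IrpB is not produced.
Activator NerM is present, so *quvW* is transcribed.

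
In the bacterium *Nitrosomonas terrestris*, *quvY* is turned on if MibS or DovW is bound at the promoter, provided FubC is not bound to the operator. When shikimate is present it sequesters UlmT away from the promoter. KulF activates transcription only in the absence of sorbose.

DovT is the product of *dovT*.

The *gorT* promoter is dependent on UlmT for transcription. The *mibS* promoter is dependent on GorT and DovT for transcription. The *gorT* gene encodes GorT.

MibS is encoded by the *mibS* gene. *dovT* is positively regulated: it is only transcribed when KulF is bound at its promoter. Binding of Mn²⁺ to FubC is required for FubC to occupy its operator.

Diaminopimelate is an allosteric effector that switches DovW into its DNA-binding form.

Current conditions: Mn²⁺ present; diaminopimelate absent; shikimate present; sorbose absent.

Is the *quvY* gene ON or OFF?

Mn²⁺ is present, so FubC is active.
Shikimate is present, so UlmT is inactive.
Required activator UlmT is absent, so *gorT* is not transcribed.
So GorT is not produced.
Sorbose is absent, so KulF is active.
No repressor is bound and KulF is active, so *dovT* is transcribed.
So DovT is produced and active.
Required activator GorT is absent, so *mibS* is not transcribed.
So MibS is not produced.
Diaminopimelate is absent, so DovW is inactive.
With repressor FubC bound, *quvY* is not transcribed.

OFF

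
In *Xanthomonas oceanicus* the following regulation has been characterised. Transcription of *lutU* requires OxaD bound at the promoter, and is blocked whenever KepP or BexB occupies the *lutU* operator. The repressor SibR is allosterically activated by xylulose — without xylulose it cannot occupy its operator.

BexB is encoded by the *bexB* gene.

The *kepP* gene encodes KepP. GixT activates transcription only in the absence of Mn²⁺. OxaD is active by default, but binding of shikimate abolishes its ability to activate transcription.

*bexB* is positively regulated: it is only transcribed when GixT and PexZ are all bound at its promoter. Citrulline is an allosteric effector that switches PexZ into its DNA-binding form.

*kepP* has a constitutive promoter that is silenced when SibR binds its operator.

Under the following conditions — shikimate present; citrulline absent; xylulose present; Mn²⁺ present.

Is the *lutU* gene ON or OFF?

Xylulose is present, so SibR is active.
With repressor SibR bound, *kepP* is not transcribed.
So KepP is not produced.
Shikimate is present, so OxaD is inactive.
Mn²⁺ is present, so GixT is inactive.
Citrulline is absent, so PexZ is inactive.
Required activator GixT is absent, so *bexB* is not transcribed.
So BexB is not produced.
Required activator OxaD is absent, so *lutU* is not transcribed.

OFF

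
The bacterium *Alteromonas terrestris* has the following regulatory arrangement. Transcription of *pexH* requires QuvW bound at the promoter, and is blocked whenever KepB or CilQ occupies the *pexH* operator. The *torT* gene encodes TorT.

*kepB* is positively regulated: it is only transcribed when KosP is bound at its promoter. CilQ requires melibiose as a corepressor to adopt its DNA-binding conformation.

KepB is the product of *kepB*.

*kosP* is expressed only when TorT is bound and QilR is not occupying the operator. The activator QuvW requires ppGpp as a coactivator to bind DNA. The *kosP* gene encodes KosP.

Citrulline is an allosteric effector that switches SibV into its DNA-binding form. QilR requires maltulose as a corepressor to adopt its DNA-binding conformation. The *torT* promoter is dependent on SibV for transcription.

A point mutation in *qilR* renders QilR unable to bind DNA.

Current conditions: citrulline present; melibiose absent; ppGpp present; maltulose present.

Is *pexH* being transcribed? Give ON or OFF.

OFF

Citrulline is present, so SibV is active.
No repressor is bound and SibV is active, so *torT* is transcribed.
So TorT is produced and active.
QilR is non-functional in this strain, so it has no effect.
No repressor is bound and TorT is active, so *kosP* is transcribed.
So KosP is produced and active.
No repressor is bound and KosP is active, so *kepB* is transcribed.
So KepB is produced and active.
ppGpp is present, so QuvW is active.
Melibiose is absent, so CilQ is inactive.
With repressor KepB bound, *pexH* is not transcribed.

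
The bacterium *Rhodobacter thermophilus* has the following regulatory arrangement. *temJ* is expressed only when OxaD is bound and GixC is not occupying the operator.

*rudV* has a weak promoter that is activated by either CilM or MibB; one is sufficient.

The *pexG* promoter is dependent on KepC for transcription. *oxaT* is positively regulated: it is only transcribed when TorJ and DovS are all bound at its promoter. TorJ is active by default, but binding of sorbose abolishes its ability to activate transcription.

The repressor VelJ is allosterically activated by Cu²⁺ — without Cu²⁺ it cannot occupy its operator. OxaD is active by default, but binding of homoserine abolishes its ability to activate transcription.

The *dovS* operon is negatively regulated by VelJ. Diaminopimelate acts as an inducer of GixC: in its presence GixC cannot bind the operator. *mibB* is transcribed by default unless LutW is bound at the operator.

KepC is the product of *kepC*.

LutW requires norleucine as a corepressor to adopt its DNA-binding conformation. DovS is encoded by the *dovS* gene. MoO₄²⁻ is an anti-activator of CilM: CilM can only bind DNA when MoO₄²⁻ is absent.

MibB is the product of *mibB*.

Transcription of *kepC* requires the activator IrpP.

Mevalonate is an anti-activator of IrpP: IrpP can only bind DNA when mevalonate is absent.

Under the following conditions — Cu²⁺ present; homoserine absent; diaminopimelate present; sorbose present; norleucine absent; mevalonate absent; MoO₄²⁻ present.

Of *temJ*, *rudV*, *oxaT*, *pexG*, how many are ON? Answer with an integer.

3

Homoserine is absent, so OxaD is active.
Diaminopimelate is present, so GixC is inactive.
No repressor is bound and OxaD is active, so *temJ* is transcribed.
→ *temJ* is ON.
MoO₄²⁻ is present, so CilM is inactive.
Norleucine is absent, so LutW is inactive.
With no repressor bound, *mibB* is transcribed.
So MibB is produced and active.
Activator MibB is present, so *rudV* is transcribed.
→ *rudV* is ON.
Sorbose is present, so TorJ is inactive.
Cu²⁺ is present, so VelJ is active.
With repressor VelJ bound, *dovS* is not transcribed.
So DovS is not produced.
Required activator TorJ is absent, so *oxaT* is not transcribed.
→ *oxaT* is OFF.
Mevalonate is absent, so IrpP is active.
No repressor is bound and IrpP is active, so *kepC* is transcribed.
So KepC is produced and active.
No repressor is bound and KepC is active, so *pexG* is transcribed.
→ *pexG* is ON.
3 of the 4 genes are transcribed.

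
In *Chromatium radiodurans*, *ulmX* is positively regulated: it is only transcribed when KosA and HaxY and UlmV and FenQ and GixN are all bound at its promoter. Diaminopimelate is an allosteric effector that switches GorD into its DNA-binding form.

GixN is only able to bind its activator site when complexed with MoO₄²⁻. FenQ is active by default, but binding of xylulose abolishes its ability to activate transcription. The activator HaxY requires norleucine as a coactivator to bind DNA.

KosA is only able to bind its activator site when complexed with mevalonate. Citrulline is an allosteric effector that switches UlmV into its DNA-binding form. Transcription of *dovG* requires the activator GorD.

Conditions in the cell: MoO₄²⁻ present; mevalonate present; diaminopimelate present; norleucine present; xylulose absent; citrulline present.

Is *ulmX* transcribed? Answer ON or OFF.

ON

Mevalonate is present, so KosA is active.
Norleucine is present, so HaxY is active.
Citrulline is present, so UlmV is active.
Xylulose is absent, so FenQ is active.
MoO₄²⁻ is present, so GixN is active.
No repressor is bound and KosA and HaxY and UlmV and FenQ and GixN are active, so *ulmX* is transcribed.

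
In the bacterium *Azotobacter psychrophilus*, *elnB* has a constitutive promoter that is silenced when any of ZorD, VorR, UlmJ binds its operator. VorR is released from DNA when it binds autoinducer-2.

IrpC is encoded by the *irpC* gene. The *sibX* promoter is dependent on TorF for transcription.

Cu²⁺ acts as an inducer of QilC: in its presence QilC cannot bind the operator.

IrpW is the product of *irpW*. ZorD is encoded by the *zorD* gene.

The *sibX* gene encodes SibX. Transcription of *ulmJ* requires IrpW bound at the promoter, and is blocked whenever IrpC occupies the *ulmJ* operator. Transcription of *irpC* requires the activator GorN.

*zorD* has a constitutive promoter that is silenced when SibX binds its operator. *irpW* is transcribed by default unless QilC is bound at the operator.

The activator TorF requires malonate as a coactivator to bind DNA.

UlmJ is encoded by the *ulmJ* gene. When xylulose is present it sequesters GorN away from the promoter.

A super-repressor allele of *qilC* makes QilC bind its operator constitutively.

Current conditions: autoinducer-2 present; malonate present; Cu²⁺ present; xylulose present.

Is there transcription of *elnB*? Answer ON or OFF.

ON

Malonate is present, so TorF is active.
No repressor is bound and TorF is active, so *sibX* is transcribed.
So SibX is produced and active.
With repressor SibX bound, *zorD* is not transcribed.
So ZorD is not produced.
Autoinducer-2 is present, so VorR is inactive.
QilC is constitutively active in this strain.
With repressor QilC bound, *irpW* is not transcribed.
So IrpW is not produced.
Xylulose is present, so GorN is inactive.
Required activator GorN is absent, so *irpC* is not transcribed.
So IrpC is not produced.
Required activator IrpW is absent, so *ulmJ* is not transcribed.
So UlmJ is not produced.
With no repressor bound, *elnB* is transcribed.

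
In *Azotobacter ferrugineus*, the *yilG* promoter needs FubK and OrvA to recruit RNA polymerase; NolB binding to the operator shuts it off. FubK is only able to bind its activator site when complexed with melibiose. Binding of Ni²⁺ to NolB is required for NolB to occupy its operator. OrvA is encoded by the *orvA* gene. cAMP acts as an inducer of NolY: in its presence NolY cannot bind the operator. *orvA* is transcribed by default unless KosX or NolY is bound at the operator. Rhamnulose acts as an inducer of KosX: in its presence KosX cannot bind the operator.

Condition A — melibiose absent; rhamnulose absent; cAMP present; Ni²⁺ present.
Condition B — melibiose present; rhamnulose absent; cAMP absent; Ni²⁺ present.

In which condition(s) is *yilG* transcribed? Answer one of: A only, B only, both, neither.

neither

Condition A:
Melibiose is absent, so FubK is inactive.
Rhamnulose is absent, so KosX is active.
cAMP is present, so NolY is inactive.
With repressor KosX bound, *orvA* is not transcribed.
So OrvA is not produced.
Ni²⁺ is present, so NolB is active.
With repressor NolB bound, *yilG* is not transcribed.
→ *yilG* is OFF in A.
Condition B:
Melibiose is present, so FubK is active.
Rhamnulose is absent, so KosX is active.
cAMP is absent, so NolY is active.
With repressor KosX bound, *orvA* is not transcribed.
So OrvA is not produced.
Ni²⁺ is present, so NolB is active.
With repressor NolB bound, *yilG* is not transcribed.
→ *yilG* is OFF in B.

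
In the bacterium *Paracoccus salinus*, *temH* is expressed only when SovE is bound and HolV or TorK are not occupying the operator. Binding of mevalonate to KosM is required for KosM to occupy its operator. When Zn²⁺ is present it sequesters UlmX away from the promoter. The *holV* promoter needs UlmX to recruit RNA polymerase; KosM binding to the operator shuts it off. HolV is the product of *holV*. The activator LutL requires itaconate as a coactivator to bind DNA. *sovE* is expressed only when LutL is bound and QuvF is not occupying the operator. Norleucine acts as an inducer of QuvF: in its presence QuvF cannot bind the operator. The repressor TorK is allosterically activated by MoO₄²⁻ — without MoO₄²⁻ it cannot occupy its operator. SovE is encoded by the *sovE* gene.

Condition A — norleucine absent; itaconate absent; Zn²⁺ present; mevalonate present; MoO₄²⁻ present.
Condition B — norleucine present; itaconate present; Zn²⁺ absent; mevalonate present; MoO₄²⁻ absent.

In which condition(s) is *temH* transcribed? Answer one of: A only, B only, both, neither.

B only

Condition A:
Norleucine is absent, so QuvF is active.
Itaconate is absent, so LutL is inactive.
With repressor QuvF bound, *sovE* is not transcribed.
So SovE is not produced.
Zn²⁺ is present, so UlmX is inactive.
Mevalonate is present, so KosM is active.
With repressor KosM bound, *holV* is not transcribed.
So HolV is not produced.
MoO₄²⁻ is present, so TorK is active.
With repressor TorK bound, *temH* is not transcribed.
→ *temH* is OFF in A.
Condition B:
Norleucine is present, so QuvF is inactive.
Itaconate is present, so LutL is active.
No repressor is bound and LutL is active, so *sovE* is transcribed.
So SovE is produced and active.
Zn²⁺ is absent, so UlmX is active.
Mevalonate is present, so KosM is active.
With repressor KosM bound, *holV* is not transcribed.
So HolV is not produced.
MoO₄²⁻ is absent, so TorK is inactive.
No repressor is bound and SovE is active, so *temH* is transcribed.
→ *temH* is ON in B.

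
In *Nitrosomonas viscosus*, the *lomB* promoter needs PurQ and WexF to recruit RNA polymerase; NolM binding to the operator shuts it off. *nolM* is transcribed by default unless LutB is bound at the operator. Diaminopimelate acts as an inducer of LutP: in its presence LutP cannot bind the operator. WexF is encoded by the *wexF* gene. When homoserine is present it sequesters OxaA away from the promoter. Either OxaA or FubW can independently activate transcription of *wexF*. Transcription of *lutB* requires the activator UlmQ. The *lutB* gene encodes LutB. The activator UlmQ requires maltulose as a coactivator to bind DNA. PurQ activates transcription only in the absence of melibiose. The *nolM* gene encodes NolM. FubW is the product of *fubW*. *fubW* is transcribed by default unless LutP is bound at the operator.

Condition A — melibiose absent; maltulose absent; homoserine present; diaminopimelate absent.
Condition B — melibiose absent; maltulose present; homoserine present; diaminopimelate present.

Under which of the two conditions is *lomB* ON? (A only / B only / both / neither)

Condition A:
Melibiose is absent, so PurQ is active.
Maltulose is absent, so UlmQ is inactive.
Required activator UlmQ is absent, so *lutB* is not transcribed.
So LutB is not produced.
With no repressor bound, *nolM* is transcribed.
So NolM is produced and active.
Homoserine is present, so OxaA is inactive.
Diaminopimelate is absent, so LutP is active.
With repressor LutP bound, *fubW* is not transcribed.
So FubW is not produced.
No activator is available at the *wexF* promoter, so *wexF* is not transcribed.
So WexF is not produced.
With repressor NolM bound, *lomB* is not transcribed.
→ *lomB* is OFF in A.
Condition B:
Melibiose is absent, so PurQ is active.
Maltulose is present, so UlmQ is active.
No repressor is bound and UlmQ is active, so *lutB* is transcribed.
So LutB is produced and active.
With repressor LutB bound, *nolM* is not transcribed.
So NolM is not produced.
Homoserine is present, so OxaA is inactive.
Diaminopimelate is present, so LutP is inactive.
With no repressor bound, *fubW* is transcribed.
So FubW is produced and active.
Activator FubW is present, so *wexF* is transcribed.
So WexF is produced and active.
No repressor is bound and PurQ and WexF are active, so *lomB* is transcribed.
→ *lomB* is ON in B.

B only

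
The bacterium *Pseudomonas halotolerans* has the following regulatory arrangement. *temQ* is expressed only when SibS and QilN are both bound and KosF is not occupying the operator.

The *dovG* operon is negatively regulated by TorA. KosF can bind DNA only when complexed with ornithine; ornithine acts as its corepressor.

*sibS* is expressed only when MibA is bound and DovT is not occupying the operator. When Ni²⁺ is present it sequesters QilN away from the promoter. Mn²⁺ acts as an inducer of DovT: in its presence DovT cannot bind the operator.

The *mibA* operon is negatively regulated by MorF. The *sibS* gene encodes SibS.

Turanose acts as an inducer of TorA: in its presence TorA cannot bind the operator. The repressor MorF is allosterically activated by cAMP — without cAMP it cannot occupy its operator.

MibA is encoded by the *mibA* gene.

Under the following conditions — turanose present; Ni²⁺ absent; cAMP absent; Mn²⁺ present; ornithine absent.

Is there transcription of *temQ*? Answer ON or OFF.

ON

Mn²⁺ is present, so DovT is inactive.
cAMP is absent, so MorF is inactive.
With no repressor bound, *mibA* is transcribed.
So MibA is produced and active.
No repressor is bound and MibA is active, so *sibS* is transcribed.
So SibS is produced and active.
Ni²⁺ is absent, so QilN is active.
Ornithine is absent, so KosF is inactive.
No repressor is bound and SibS and QilN are active, so *temQ* is transcribed.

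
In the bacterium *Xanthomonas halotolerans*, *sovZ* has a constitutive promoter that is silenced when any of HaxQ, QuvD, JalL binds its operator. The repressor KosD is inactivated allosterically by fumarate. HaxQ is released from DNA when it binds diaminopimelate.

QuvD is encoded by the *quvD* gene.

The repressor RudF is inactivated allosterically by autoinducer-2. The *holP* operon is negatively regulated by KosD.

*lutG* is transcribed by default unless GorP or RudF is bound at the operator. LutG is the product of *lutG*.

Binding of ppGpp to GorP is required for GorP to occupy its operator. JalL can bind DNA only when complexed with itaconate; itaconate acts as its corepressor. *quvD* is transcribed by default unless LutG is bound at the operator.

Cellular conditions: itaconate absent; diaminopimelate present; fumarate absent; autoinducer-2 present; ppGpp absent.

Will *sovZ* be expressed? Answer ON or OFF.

Diaminopimelate is present, so HaxQ is inactive.
ppGpp is absent, so GorP is inactive.
Autoinducer-2 is present, so RudF is inactive.
With no repressor bound, *lutG* is transcribed.
So LutG is produced and active.
With repressor LutG bound, *quvD* is not transcribed.
So QuvD is not produced.
Itaconate is absent, so JalL is inactive.
With no repressor bound, *sovZ* is transcribed.

ON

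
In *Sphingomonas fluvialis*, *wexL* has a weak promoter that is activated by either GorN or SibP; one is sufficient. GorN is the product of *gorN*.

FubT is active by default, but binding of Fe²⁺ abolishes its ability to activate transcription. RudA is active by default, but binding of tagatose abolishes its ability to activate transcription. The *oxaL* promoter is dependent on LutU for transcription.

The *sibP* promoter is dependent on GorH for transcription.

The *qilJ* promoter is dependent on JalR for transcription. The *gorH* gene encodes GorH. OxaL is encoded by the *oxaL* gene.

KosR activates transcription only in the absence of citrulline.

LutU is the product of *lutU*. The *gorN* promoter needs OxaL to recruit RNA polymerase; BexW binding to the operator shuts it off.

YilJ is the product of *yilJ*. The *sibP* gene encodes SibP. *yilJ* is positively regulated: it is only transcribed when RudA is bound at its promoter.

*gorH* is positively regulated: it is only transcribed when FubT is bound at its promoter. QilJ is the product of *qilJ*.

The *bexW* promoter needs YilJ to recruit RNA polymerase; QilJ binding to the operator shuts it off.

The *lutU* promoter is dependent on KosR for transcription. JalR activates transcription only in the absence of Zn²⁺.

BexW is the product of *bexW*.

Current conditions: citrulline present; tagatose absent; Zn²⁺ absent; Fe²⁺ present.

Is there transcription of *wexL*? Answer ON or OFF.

OFF

Citrulline is present, so KosR is inactive.
Required activator KosR is absent, so *lutU* is not transcribed.
So LutU is not produced.
Required activator LutU is absent, so *oxaL* is not transcribed.
So OxaL is not produced.
Tagatose is absent, so RudA is active.
No repressor is bound and RudA is active, so *yilJ* is transcribed.
So YilJ is produced and active.
Zn²⁺ is absent, so JalR is active.
No repressor is bound and JalR is active, so *qilJ* is transcribed.
So QilJ is produced and active.
With repressor QilJ bound, *bexW* is not transcribed.
So BexW is not produced.
Required activator OxaL is absent, so *gorN* is not transcribed.
So GorN is not produced.
Fe²⁺ is present, so FubT is inactive.
Required activator FubT is absent, so *gorH* is not transcribed.
So GorH is not produced.
Required activator GorH is absent, so *sibP* is not transcribed.
So SibP is not produced.
No activator is available at the *wexL* promoter, so *wexL* is not transcribed.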